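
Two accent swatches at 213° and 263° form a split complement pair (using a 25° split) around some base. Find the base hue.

The accents sit 25° either side of the complement, so the complement is their short-arc midpoint on the wheel.
Short-arc midpoint of 213° and 263°: 238°.
Base is 180° from the complement: 238 − 180 = 58°

58°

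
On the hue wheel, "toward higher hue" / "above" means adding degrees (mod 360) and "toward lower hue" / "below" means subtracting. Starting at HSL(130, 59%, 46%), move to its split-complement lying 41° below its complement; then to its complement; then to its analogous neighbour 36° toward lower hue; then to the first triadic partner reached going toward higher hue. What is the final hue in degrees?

split-comp 41° ↓ +139°: 130 + 139 = 269°
complement +180°: 269 + 180 = 449 → 449 − 360 = 89°
analog 36° ↓ −36°: 89 − 36 = 53°
triadic ↑ +120°: 53 + 120 = 173°

173°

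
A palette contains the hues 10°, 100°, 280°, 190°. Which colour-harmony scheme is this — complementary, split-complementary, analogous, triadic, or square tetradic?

square tetradic

Sort the hues: 10°, 100°, 190°, 280°.
Successive gaps around the wheel: 90°, 90°, 90°, 90°.
Four hues every 90° form a square tetradic scheme.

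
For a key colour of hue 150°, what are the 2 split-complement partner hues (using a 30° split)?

300° and 0°

Complement of 150°: 150 + 180 = 330°
330 − 30 = 300°
330 + 30 = 360 → 360 − 360 = 0°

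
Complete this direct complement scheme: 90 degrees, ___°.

270°

The complement sits 180° across the wheel.
The full set through 90° is {90°, 270°}.
Given {90°}, the missing hue is 270°.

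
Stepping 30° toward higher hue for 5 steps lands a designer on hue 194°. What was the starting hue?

44°

5 steps of 30° (toward higher hue) give a net shift of +150°.
Start = end − shift: 194 − 150 = 44°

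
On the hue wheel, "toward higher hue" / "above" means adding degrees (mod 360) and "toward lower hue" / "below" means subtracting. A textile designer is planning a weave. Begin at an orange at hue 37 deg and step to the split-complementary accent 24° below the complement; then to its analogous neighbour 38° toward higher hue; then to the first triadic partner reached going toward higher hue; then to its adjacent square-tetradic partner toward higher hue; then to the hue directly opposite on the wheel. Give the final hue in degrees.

+156° (split-comp 24° ↓): 37 + 156 = 193°
+38° (analog 38° ↑): 193 + 38 = 231°
+120° (triadic ↑): 231 + 120 = 351°
+90° (square ↑): 351 + 90 = 441 → 441 − 360 = 81°
+180° (complement): 81 + 180 = 261°

261°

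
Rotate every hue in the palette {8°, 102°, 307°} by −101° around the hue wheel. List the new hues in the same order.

8 − 101 = -93 → -93 + 360 = 267°
102 − 101 = 1°
307 − 101 = 206°

267°, 1°, 206°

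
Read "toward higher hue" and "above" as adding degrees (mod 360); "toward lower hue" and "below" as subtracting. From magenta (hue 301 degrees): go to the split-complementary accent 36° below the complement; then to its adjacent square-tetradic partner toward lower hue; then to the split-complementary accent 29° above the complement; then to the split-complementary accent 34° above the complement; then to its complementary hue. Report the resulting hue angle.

split-comp 36° ↓ +144°: 301 + 144 = 445 → 445 − 360 = 85°
square ↓ −90°: 85 − 90 = -5 → -5 + 360 = 355°
split-comp 29° ↑ +209°: 355 + 209 = 564 → 564 − 360 = 204°
split-comp 34° ↑ +214°: 204 + 214 = 418 → 418 − 360 = 58°
complement +180°: 58 + 180 = 238°

238°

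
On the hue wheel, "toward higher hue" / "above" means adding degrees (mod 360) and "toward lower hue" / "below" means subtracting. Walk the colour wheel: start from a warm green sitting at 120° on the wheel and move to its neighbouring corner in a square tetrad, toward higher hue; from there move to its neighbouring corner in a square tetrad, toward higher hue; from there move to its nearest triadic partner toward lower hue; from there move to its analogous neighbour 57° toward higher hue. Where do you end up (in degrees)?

237°

+90° (square ↑): 120 + 90 = 210°
+90° (square ↑): 210 + 90 = 300°
−120° (triadic ↓): 300 − 120 = 180°
+57° (analog 57° ↑): 180 + 57 = 237°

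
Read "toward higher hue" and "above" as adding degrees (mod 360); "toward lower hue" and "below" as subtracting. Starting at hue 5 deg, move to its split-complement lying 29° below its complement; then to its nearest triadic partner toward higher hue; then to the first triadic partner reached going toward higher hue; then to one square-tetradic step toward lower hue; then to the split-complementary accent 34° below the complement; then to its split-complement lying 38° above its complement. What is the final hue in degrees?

+151° (split-comp 29° ↓): 5 + 151 = 156°
+120° (triadic ↑): 156 + 120 = 276°
+120° (triadic ↑): 276 + 120 = 396 → 396 − 360 = 36°
−90° (square ↓): 36 − 90 = -54 → -54 + 360 = 306°
+146° (split-comp 34° ↓): 306 + 146 = 452 → 452 − 360 = 92°
+218° (split-comp 38° ↑): 92 + 218 = 310°

310°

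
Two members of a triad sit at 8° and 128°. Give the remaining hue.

A triad spaces three hues 120° apart.
The full set is {8°, 128°, 248°}.

248°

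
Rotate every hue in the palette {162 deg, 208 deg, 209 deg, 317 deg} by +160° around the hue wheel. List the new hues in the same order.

322°, 8°, 9°, 117°

162 + 160 = 322°
208 + 160 = 368 → 368 − 360 = 8°
209 + 160 = 369 → 369 − 360 = 9°
317 + 160 = 477 → 477 − 360 = 117°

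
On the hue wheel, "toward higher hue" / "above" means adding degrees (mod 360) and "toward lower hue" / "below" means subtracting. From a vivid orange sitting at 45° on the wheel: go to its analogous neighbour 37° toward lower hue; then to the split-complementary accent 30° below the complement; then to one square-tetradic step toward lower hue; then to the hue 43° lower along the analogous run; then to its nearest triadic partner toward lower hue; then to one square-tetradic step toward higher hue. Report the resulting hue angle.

355°

analog 37° ↓ −37°: 45 − 37 = 8°
split-comp 30° ↓ +150°: 8 + 150 = 158°
square ↓ −90°: 158 − 90 = 68°
analog 43° ↓ −43°: 68 − 43 = 25°
triadic ↓ −120°: 25 − 120 = -95 → -95 + 360 = 265°
square ↑ +90°: 265 + 90 = 355°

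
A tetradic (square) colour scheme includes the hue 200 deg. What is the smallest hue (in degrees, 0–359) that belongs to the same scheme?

20°

A square tetradic scheme places four hues every 90°.
The full set through 200° is {20°, 110°, 200°, 290°}.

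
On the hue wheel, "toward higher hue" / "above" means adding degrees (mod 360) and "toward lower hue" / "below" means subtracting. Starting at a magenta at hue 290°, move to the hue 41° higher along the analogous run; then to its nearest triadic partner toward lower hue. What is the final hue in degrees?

analog 41° ↑ +41°: 290 + 41 = 331°
triadic ↓ −120°: 331 − 120 = 211°

211°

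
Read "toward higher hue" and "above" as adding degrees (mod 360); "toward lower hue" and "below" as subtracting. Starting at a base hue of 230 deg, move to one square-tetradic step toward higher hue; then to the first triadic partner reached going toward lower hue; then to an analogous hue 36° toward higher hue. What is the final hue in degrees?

236°

+90° (square ↑): 230 + 90 = 320°
−120° (triadic ↓): 320 − 120 = 200°
+36° (analog 36° ↑): 200 + 36 = 236°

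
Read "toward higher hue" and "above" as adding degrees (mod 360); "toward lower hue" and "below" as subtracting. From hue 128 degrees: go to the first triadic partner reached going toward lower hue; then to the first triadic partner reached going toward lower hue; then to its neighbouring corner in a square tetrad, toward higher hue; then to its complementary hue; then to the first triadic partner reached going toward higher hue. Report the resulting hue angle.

−120° (triadic ↓): 128 − 120 = 8°
−120° (triadic ↓): 8 − 120 = -112 → -112 + 360 = 248°
+90° (square ↑): 248 + 90 = 338°
+180° (complement): 338 + 180 = 518 → 518 − 360 = 158°
+120° (triadic ↑): 158 + 120 = 278°

278°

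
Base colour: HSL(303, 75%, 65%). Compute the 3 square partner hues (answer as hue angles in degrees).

A square tetradic scheme places four hues every 90°.
303 + 90 = 393 → 393 − 360 = 33°
303 + 180 = 483 → 483 − 360 = 123°
303 + 270 = 573 → 573 − 360 = 213°

33°, 123° and 213°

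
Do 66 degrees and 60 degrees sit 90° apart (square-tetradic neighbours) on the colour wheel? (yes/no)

Angular distance: |66 − 60| = 6 = 6°.
90° apart (square-tetradic neighbours) requires 90°.

no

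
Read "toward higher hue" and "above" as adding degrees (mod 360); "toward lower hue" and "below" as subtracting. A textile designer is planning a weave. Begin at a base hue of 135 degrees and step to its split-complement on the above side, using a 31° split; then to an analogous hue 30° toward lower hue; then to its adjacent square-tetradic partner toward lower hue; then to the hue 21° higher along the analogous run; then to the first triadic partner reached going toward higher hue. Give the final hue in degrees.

7°

+211° (split-comp 31° ↑): 135 + 211 = 346°
−30° (analog 30° ↓): 346 − 30 = 316°
−90° (square ↓): 316 − 90 = 226°
+21° (analog 21° ↑): 226 + 21 = 247°
+120° (triadic ↑): 247 + 120 = 367 → 367 − 360 = 7°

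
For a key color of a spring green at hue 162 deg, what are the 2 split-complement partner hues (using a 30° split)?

312° and 12°

Split-complementary hues sit 30° either side of the complement.
Complement of 162 deg: 162 + 180 = 342°
342 − 30 = 312°
342 + 30 = 372 → 372 − 360 = 12°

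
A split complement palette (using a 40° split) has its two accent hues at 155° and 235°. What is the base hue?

The accents sit 40° either side of the complement, so the complement is their short-arc midpoint on the wheel.
Short-arc midpoint of 155° and 235°: 195°.
Base is 180° from the complement: 195 − 180 = 15°

15°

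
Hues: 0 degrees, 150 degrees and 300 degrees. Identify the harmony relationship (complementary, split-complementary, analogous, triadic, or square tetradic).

split-complementary

Sort the hues: 0°, 150°, 300°.
Successive gaps around the wheel: 150°, 150°, 60°.
Two 150° gaps and one 60° gap — a base hue opposite a pair of accents 30° either side of its complement — is the split-complementary pattern.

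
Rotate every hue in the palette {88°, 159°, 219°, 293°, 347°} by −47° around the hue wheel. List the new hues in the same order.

88 − 47 = 41°
159 − 47 = 112°
219 − 47 = 172°
293 − 47 = 246°
347 − 47 = 300°

41°, 112°, 172°, 246°, 300°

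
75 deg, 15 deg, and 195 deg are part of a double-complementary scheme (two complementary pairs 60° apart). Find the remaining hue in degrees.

A rectangular tetradic uses two complementary pairs 60° apart: offsets 0°, 60°, 180°, 240°.
Among {15°, 75°, 195°}, 195° and 15° are a 180° pair.
The remaining hue 75° needs its own complement: 75 + 180 = 255°

255°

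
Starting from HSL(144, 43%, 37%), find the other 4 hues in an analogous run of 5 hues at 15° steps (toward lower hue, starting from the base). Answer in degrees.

Analogous hues sit every 15° along the wheel.
144 − 15 = 129°
144 − 30 = 114°
144 − 45 = 99°
144 − 60 = 84°

129°, 114°, 99°, and 84°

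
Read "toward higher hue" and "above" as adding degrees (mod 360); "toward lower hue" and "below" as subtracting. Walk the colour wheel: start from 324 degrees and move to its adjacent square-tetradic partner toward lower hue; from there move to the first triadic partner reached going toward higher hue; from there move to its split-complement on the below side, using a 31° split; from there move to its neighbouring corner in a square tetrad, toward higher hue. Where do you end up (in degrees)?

233°

324 − 90 = 234°   (square ↓)
234 + 120 = 354°   (triadic ↑)
354 + 149 = 503 → 503 − 360 = 143°   (split-comp 31° ↓)
143 + 90 = 233°   (square ↑)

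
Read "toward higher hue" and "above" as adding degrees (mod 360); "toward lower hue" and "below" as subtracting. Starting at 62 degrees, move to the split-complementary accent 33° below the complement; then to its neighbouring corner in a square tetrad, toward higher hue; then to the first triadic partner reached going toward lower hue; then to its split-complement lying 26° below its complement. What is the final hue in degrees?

62 + 147 = 209°   (split-comp 33° ↓)
209 + 90 = 299°   (square ↑)
299 − 120 = 179°   (triadic ↓)
179 + 154 = 333°   (split-comp 26° ↓)

333°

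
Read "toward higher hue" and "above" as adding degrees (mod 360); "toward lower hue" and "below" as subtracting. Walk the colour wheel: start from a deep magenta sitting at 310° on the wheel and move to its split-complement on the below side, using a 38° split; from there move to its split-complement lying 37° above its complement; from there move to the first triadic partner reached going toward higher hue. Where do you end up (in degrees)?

69°

+142° (split-comp 38° ↓): 310 + 142 = 452 → 452 − 360 = 92°
+217° (split-comp 37° ↑): 92 + 217 = 309°
+120° (triadic ↑): 309 + 120 = 429 → 429 − 360 = 69°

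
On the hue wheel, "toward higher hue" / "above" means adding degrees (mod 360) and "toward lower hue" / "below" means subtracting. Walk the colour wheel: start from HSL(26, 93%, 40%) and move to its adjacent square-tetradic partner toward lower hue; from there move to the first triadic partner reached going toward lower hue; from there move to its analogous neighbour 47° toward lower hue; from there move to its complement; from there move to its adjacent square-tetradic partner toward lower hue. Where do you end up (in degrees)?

219°

26 − 90 = -64 → -64 + 360 = 296°   (square ↓)
296 − 120 = 176°   (triadic ↓)
176 − 47 = 129°   (analog 47° ↓)
129 + 180 = 309°   (complement)
309 − 90 = 219°   (square ↓)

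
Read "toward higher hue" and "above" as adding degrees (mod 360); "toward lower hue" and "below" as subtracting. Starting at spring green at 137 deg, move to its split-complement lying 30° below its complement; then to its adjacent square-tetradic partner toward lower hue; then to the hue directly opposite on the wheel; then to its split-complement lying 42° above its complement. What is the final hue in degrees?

239°

+150° (split-comp 30° ↓): 137 + 150 = 287°
−90° (square ↓): 287 − 90 = 197°
+180° (complement): 197 + 180 = 377 → 377 − 360 = 17°
+222° (split-comp 42° ↑): 17 + 222 = 239°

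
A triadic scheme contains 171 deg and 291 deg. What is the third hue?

51°

A triad spaces three hues 120° apart.
The full set is {51°, 171°, 291°}.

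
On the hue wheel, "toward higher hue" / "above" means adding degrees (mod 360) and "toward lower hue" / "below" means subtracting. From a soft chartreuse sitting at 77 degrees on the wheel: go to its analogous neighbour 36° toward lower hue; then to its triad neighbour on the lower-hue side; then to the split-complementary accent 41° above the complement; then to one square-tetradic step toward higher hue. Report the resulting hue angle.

232°

−36° (analog 36° ↓): 77 − 36 = 41°
−120° (triadic ↓): 41 − 120 = -79 → -79 + 360 = 281°
+221° (split-comp 41° ↑): 281 + 221 = 502 → 502 − 360 = 142°
+90° (square ↑): 142 + 90 = 232°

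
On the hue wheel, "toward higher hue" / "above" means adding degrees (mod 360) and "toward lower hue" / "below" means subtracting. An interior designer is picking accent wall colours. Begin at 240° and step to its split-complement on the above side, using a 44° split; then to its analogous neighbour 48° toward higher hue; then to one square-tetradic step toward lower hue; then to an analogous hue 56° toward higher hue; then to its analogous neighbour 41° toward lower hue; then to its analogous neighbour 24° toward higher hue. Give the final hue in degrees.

240 + 224 = 464 → 464 − 360 = 104°   (split-comp 44° ↑)
104 + 48 = 152°   (analog 48° ↑)
152 − 90 = 62°   (square ↓)
62 + 56 = 118°   (analog 56° ↑)
118 − 41 = 77°   (analog 41° ↓)
77 + 24 = 101°   (analog 24° ↑)

101°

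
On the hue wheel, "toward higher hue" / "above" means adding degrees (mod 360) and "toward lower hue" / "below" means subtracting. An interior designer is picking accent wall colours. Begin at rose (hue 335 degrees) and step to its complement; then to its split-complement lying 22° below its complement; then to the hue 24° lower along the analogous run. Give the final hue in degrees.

289°

335 + 180 = 515 → 515 − 360 = 155°   (complement)
155 + 158 = 313°   (split-comp 22° ↓)
313 − 24 = 289°   (analog 24° ↓)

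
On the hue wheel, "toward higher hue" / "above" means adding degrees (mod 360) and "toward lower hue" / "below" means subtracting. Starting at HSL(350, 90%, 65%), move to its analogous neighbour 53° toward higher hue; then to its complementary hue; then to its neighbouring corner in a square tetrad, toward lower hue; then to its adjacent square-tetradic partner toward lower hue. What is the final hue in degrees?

analog 53° ↑ +53°: 350 + 53 = 403 → 403 − 360 = 43°
complement +180°: 43 + 180 = 223°
square ↓ −90°: 223 − 90 = 133°
square ↓ −90°: 133 − 90 = 43°

43°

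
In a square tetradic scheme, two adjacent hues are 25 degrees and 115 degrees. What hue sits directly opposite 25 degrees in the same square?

205°

A square tetradic scheme places four hues 90° apart; opposite corners are 180° apart.
25 + 180 = 205°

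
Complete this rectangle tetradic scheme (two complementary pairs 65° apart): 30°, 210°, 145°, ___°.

A rectangular tetradic uses two complementary pairs 65° apart: offsets 0°, 65°, 180°, 245°.
Among {30°, 145°, 210°}, 210° and 30° are a 180° pair.
The remaining hue 145° needs its own complement: 145 + 180 = 325°

325°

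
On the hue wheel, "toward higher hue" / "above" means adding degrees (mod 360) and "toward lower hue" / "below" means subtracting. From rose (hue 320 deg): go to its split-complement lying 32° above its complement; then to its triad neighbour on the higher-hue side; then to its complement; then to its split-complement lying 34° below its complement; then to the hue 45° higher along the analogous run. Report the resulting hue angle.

split-comp 32° ↑ +212°: 320 + 212 = 532 → 532 − 360 = 172°
triadic ↑ +120°: 172 + 120 = 292°
complement +180°: 292 + 180 = 472 → 472 − 360 = 112°
split-comp 34° ↓ +146°: 112 + 146 = 258°
analog 45° ↑ +45°: 258 + 45 = 303°

303°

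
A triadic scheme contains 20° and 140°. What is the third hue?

260°

A triad spaces three hues 120° apart.
The full set is {20°, 140°, 260°}.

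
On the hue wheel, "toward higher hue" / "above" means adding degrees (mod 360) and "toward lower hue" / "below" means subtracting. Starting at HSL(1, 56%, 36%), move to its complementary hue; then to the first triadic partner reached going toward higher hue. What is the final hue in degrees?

301°

complement +180°: 1 + 180 = 181°
triadic ↑ +120°: 181 + 120 = 301°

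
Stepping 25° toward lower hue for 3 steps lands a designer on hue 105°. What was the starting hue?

3 steps of 25° (toward lower hue) give a net shift of −75°.
Start = end − shift: 105 + 75 = 180°

180°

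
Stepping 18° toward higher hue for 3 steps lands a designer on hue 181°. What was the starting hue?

3 steps of 18° (toward higher hue) give a net shift of +54°.
Start = end − shift: 181 − 54 = 127°

127°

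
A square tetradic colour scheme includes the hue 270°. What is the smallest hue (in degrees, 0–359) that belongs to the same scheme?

A square tetradic scheme places four hues every 90°.
The full set through 270° is {0°, 90°, 180°, 270°}.

0°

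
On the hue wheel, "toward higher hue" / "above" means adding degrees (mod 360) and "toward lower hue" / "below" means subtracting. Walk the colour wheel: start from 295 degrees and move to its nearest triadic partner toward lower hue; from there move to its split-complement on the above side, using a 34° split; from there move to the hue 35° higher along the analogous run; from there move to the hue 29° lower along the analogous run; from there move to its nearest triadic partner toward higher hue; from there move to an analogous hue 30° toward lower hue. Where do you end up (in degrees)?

125°

295 − 120 = 175°   (triadic ↓)
175 + 214 = 389 → 389 − 360 = 29°   (split-comp 34° ↑)
29 + 35 = 64°   (analog 35° ↑)
64 − 29 = 35°   (analog 29° ↓)
35 + 120 = 155°   (triadic ↑)
155 − 30 = 125°   (analog 30° ↓)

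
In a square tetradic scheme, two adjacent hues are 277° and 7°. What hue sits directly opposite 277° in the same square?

A square tetradic scheme places four hues 90° apart; opposite corners are 180° apart.
277 + 180 = 457 → 457 − 360 = 97°

97°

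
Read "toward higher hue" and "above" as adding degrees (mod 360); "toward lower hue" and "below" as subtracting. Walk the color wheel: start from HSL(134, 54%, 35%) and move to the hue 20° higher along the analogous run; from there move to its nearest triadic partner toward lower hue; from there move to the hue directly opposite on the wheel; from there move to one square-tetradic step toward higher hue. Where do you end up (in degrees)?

134 + 20 = 154°   (analog 20° ↑)
154 − 120 = 34°   (triadic ↓)
34 + 180 = 214°   (complement)
214 + 90 = 304°   (square ↑)

304°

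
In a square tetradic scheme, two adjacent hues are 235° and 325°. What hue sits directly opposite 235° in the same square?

A square tetradic scheme places four hues 90° apart; opposite corners are 180° apart.
235 + 180 = 415 → 415 − 360 = 55°

55°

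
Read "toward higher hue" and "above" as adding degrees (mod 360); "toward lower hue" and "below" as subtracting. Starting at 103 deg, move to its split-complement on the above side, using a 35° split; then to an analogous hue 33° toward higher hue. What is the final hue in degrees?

split-comp 35° ↑ +215°: 103 + 215 = 318°
analog 33° ↑ +33°: 318 + 33 = 351°

351°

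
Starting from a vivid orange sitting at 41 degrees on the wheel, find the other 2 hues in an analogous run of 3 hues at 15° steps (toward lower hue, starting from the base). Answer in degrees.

41 − 15 = 26°
41 − 30 = 11°

26° and 11°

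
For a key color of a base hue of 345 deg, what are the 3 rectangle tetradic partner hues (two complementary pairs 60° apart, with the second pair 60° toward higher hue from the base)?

45°, 165°, 225°

A rectangular tetradic uses two complementary pairs 60° apart: offsets 0°, 60°, 180°, 240°.
345 + 60 = 405 → 405 − 360 = 45°
345 + 180 = 525 → 525 − 360 = 165°
345 + 240 = 585 → 585 − 360 = 225°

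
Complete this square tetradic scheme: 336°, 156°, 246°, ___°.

66°

A square tetradic scheme places four hues every 90°.
The full set through 156° is {66°, 156°, 246°, 336°}.
Given {156°, 246°, 336°}, the missing hue is 66°.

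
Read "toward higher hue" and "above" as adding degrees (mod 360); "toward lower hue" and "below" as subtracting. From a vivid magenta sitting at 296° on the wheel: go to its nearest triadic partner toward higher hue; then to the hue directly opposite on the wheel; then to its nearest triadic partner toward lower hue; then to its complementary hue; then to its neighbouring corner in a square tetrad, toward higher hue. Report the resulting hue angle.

26°

+120° (triadic ↑): 296 + 120 = 416 → 416 − 360 = 56°
+180° (complement): 56 + 180 = 236°
−120° (triadic ↓): 236 − 120 = 116°
+180° (complement): 116 + 180 = 296°
+90° (square ↑): 296 + 90 = 386 → 386 − 360 = 26°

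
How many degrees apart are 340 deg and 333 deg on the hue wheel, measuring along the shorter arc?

|340 − 333| = 7.
7 ≤ 180, so the shorter arc is 7°.

7°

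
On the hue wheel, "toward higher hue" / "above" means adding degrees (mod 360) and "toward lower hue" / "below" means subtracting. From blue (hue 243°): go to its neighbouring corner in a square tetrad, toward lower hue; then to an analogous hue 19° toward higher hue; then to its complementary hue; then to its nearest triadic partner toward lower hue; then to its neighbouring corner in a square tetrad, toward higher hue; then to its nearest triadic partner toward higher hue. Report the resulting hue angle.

82°

−90° (square ↓): 243 − 90 = 153°
+19° (analog 19° ↑): 153 + 19 = 172°
+180° (complement): 172 + 180 = 352°
−120° (triadic ↓): 352 − 120 = 232°
+90° (square ↑): 232 + 90 = 322°
+120° (triadic ↑): 322 + 120 = 442 → 442 − 360 = 82°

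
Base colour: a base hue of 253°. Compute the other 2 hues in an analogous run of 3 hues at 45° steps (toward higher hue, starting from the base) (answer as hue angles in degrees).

298° and 343°

Analogous hues sit every 45° along the wheel.
253 + 45 = 298°
253 + 90 = 343°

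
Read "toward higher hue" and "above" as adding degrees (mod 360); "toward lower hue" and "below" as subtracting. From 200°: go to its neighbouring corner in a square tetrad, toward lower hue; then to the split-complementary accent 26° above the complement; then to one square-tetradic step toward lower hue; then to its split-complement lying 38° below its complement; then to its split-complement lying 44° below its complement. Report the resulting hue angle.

200 − 90 = 110°   (square ↓)
110 + 206 = 316°   (split-comp 26° ↑)
316 − 90 = 226°   (square ↓)
226 + 142 = 368 → 368 − 360 = 8°   (split-comp 38° ↓)
8 + 136 = 144°   (split-comp 44° ↓)

144°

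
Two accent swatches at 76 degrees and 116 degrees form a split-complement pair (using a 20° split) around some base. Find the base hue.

276°

The accents sit 20° either side of the complement, so the complement is their short-arc midpoint on the wheel.
Short-arc midpoint of 76° and 116°: 96°.
Base is 180° from the complement: 96 − 180 = -84 → -84 + 360 = 276°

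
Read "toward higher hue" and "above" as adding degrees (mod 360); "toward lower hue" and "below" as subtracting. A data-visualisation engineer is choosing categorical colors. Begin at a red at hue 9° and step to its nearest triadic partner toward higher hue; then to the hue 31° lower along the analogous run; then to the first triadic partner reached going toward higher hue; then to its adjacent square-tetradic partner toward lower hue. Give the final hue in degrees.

+120° (triadic ↑): 9 + 120 = 129°
−31° (analog 31° ↓): 129 − 31 = 98°
+120° (triadic ↑): 98 + 120 = 218°
−90° (square ↓): 218 − 90 = 128°

128°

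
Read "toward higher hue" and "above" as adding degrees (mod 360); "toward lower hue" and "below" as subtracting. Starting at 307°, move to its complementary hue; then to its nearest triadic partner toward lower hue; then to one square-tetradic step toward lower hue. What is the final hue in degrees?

277°

+180° (complement): 307 + 180 = 487 → 487 − 360 = 127°
−120° (triadic ↓): 127 − 120 = 7°
−90° (square ↓): 7 − 90 = -83 → -83 + 360 = 277°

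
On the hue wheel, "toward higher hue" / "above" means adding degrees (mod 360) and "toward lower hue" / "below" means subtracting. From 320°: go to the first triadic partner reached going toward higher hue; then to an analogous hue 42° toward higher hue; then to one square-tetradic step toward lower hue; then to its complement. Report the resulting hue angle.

212°

triadic ↑ +120°: 320 + 120 = 440 → 440 − 360 = 80°
analog 42° ↑ +42°: 80 + 42 = 122°
square ↓ −90°: 122 − 90 = 32°
complement +180°: 32 + 180 = 212°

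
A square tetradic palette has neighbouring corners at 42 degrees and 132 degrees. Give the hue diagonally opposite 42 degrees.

222°

A square tetradic scheme places four hues 90° apart; opposite corners are 180° apart.
42 + 180 = 222°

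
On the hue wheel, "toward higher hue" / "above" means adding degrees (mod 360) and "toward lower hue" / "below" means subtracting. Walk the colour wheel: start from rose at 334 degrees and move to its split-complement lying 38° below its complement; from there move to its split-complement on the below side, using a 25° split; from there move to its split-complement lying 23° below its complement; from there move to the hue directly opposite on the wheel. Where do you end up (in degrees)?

248°

split-comp 38° ↓ +142°: 334 + 142 = 476 → 476 − 360 = 116°
split-comp 25° ↓ +155°: 116 + 155 = 271°
split-comp 23° ↓ +157°: 271 + 157 = 428 → 428 − 360 = 68°
complement +180°: 68 + 180 = 248°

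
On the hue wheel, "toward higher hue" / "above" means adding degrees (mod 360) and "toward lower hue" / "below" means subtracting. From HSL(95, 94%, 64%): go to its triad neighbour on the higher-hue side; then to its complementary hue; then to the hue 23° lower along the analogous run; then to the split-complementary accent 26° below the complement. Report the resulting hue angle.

166°

+120° (triadic ↑): 95 + 120 = 215°
+180° (complement): 215 + 180 = 395 → 395 − 360 = 35°
−23° (analog 23° ↓): 35 − 23 = 12°
+154° (split-comp 26° ↓): 12 + 154 = 166°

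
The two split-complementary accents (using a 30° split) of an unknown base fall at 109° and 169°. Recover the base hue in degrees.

319°

The accents sit 30° either side of the complement, so the complement is their short-arc midpoint on the wheel.
Short-arc midpoint of 109° and 169°: 139°.
Base is 180° from the complement: 139 − 180 = -41 → -41 + 360 = 319°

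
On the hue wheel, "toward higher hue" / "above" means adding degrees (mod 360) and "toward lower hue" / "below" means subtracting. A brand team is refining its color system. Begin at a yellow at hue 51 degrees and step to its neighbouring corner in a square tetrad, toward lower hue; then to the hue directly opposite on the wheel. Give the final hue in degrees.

141°

square ↓ −90°: 51 − 90 = -39 → -39 + 360 = 321°
complement +180°: 321 + 180 = 501 → 501 − 360 = 141°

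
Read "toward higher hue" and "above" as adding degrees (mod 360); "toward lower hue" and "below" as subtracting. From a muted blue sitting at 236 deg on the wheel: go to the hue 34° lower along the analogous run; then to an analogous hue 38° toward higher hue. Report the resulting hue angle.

240°

analog 34° ↓ −34°: 236 − 34 = 202°
analog 38° ↑ +38°: 202 + 38 = 240°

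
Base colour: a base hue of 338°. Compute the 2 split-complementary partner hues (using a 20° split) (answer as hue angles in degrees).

Split-complementary hues sit 20° either side of the complement.
Complement of 338°: 338 + 180 = 518 → 518 − 360 = 158°
158 − 20 = 138°
158 + 20 = 178°

138° and 178°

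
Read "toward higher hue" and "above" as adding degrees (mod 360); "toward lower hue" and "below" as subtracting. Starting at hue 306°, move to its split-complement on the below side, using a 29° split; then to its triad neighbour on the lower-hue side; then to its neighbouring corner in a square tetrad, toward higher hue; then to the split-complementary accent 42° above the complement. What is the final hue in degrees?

289°

+151° (split-comp 29° ↓): 306 + 151 = 457 → 457 − 360 = 97°
−120° (triadic ↓): 97 − 120 = -23 → -23 + 360 = 337°
+90° (square ↑): 337 + 90 = 427 → 427 − 360 = 67°
+222° (split-comp 42° ↑): 67 + 222 = 289°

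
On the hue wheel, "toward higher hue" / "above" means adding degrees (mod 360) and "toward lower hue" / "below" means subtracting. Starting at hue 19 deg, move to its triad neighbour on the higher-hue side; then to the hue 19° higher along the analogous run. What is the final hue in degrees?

+120° (triadic ↑): 19 + 120 = 139°
+19° (analog 19° ↑): 139 + 19 = 158°

158°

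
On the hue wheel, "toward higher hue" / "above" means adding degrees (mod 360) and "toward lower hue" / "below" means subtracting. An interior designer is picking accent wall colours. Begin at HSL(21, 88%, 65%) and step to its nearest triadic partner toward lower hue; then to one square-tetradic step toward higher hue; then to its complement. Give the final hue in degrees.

triadic ↓ −120°: 21 − 120 = -99 → -99 + 360 = 261°
square ↑ +90°: 261 + 90 = 351°
complement +180°: 351 + 180 = 531 → 531 − 360 = 171°

171°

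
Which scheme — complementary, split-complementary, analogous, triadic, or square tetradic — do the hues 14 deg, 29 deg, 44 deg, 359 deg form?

Sort the hues: 14°, 29°, 44°, 359°.
Successive gaps around the wheel: 15°, 15°, 315°, 15°.
A run of hues at equal small steps (15°) with one large closing gap is an analogous group.

analogous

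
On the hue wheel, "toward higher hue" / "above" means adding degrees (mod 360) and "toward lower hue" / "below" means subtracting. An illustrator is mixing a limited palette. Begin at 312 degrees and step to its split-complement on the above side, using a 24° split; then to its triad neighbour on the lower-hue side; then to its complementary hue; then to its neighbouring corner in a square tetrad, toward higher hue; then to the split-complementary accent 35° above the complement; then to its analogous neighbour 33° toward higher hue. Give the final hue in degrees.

194°

312 + 204 = 516 → 516 − 360 = 156°   (split-comp 24° ↑)
156 − 120 = 36°   (triadic ↓)
36 + 180 = 216°   (complement)
216 + 90 = 306°   (square ↑)
306 + 215 = 521 → 521 − 360 = 161°   (split-comp 35° ↑)
161 + 33 = 194°   (analog 33° ↑)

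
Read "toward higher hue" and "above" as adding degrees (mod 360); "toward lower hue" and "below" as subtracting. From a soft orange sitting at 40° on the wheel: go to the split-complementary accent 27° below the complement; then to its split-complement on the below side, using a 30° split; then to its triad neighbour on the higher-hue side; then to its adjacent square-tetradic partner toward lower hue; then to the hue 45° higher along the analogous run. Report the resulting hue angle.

58°

+153° (split-comp 27° ↓): 40 + 153 = 193°
+150° (split-comp 30° ↓): 193 + 150 = 343°
+120° (triadic ↑): 343 + 120 = 463 → 463 − 360 = 103°
−90° (square ↓): 103 − 90 = 13°
+45° (analog 45° ↑): 13 + 45 = 58°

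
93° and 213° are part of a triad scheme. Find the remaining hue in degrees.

A triad places three hues 120° apart.
The full set through 93° is {93°, 213°, 333°}.
Given {93°, 213°}, the missing hue is 333°.

333°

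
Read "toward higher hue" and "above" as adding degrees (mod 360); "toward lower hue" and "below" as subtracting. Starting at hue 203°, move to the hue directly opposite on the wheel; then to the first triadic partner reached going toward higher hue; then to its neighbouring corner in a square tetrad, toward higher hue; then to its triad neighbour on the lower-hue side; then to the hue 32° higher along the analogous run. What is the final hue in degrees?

145°

complement +180°: 203 + 180 = 383 → 383 − 360 = 23°
triadic ↑ +120°: 23 + 120 = 143°
square ↑ +90°: 143 + 90 = 233°
triadic ↓ −120°: 233 − 120 = 113°
analog 32° ↑ +32°: 113 + 32 = 145°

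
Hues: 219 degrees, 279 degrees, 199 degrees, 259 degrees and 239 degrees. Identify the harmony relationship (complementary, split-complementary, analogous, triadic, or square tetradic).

analogous

Sort the hues: 199°, 219°, 239°, 259°, 279°.
Successive gaps around the wheel: 20°, 20°, 20°, 20°, 280°.
A run of hues at equal small steps (20°) with one large closing gap is an analogous group.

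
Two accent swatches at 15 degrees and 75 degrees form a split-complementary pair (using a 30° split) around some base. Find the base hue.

The accents sit 30° either side of the complement, so the complement is their short-arc midpoint on the wheel.
Short-arc midpoint of 15° and 75°: 45°.
Base is 180° from the complement: 45 − 180 = -135 → -135 + 360 = 225°

225°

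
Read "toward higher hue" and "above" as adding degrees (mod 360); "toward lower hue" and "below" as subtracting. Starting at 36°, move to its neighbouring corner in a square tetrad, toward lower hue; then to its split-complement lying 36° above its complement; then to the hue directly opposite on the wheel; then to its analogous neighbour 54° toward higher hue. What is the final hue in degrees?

36°

−90° (square ↓): 36 − 90 = -54 → -54 + 360 = 306°
+216° (split-comp 36° ↑): 306 + 216 = 522 → 522 − 360 = 162°
+180° (complement): 162 + 180 = 342°
+54° (analog 54° ↑): 342 + 54 = 396 → 396 − 360 = 36°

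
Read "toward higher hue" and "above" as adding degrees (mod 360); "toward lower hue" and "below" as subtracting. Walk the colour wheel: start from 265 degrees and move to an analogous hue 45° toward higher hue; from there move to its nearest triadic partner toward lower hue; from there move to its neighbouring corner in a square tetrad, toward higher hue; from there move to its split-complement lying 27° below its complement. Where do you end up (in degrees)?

73°

analog 45° ↑ +45°: 265 + 45 = 310°
triadic ↓ −120°: 310 − 120 = 190°
square ↑ +90°: 190 + 90 = 280°
split-comp 27° ↓ +153°: 280 + 153 = 433 → 433 − 360 = 73°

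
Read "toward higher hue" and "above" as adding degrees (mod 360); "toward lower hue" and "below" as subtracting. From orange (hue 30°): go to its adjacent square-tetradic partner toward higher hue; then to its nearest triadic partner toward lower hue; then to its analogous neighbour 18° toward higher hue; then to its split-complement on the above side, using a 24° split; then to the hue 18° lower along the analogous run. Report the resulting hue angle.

204°

square ↑ +90°: 30 + 90 = 120°
triadic ↓ −120°: 120 − 120 = 0°
analog 18° ↑ +18°: 0 + 18 = 18°
split-comp 24° ↑ +204°: 18 + 204 = 222°
analog 18° ↓ −18°: 222 − 18 = 204°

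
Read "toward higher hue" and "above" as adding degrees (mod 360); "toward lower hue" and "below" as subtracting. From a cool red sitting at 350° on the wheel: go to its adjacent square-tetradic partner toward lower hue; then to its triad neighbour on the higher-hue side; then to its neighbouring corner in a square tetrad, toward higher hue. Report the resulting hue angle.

−90° (square ↓): 350 − 90 = 260°
+120° (triadic ↑): 260 + 120 = 380 → 380 − 360 = 20°
+90° (square ↑): 20 + 90 = 110°

110°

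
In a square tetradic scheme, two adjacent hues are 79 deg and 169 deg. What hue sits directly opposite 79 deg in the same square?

A square tetradic scheme places four hues 90° apart; opposite corners are 180° apart.
79 + 180 = 259°

259°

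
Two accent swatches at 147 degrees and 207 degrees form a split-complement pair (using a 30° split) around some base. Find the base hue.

357°

The accents sit 30° either side of the complement, so the complement is their short-arc midpoint on the wheel.
Short-arc midpoint of 147° and 207°: 177°.
Base is 180° from the complement: 177 − 180 = -3 → -3 + 360 = 357°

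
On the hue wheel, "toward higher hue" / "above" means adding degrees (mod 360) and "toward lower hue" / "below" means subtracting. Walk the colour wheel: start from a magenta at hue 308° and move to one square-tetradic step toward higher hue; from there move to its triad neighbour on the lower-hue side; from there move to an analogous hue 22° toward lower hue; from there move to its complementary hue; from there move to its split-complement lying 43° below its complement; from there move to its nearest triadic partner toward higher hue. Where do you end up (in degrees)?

333°

308 + 90 = 398 → 398 − 360 = 38°   (square ↑)
38 − 120 = -82 → -82 + 360 = 278°   (triadic ↓)
278 − 22 = 256°   (analog 22° ↓)
256 + 180 = 436 → 436 − 360 = 76°   (complement)
76 + 137 = 213°   (split-comp 43° ↓)
213 + 120 = 333°   (triadic ↑)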